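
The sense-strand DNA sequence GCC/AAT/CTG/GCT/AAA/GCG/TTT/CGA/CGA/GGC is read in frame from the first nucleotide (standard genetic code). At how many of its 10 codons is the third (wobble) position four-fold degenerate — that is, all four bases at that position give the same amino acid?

Codon 1 GCC (Ala): third position 4-fold.
Codon 2 AAT (Asn): third position 2-fold.
Codon 3 CTG (Leu): third position 4-fold.
Codon 4 GCT (Ala): third position 4-fold.
Codon 5 AAA (Lys): third position 2-fold.
Codon 6 GCG (Ala): third position 4-fold.
Codon 7 TTT (Phe): third position 2-fold.
Codon 8 CGA (Arg): third position 4-fold.
Codon 9 CGA (Arg): third position 4-fold.
Codon 10 GGC (Gly): third position 4-fold.
Four-fold degenerate third positions: 7.

7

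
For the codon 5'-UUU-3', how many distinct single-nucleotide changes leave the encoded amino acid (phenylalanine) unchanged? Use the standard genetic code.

Position 1: none → 0 synonymous.
Position 2: none → 0 synonymous.
Position 3: UUC → 1 synonymous.
Total: 0 + 0 + 1 = 1.

1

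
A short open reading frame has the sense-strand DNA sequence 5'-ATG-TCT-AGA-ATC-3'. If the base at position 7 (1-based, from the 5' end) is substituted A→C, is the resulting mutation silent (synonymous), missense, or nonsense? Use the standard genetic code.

Position 7 falls in codon 3: AGA → Arg.
After the substitution the codon is CGA → Arg.
Both encode Arg, so the change is synonymous.

silent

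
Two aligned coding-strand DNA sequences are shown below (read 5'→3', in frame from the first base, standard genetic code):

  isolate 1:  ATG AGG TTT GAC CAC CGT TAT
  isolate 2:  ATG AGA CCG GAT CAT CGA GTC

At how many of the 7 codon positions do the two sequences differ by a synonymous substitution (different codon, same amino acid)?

4

Codon 1: ATG Met / ATG Met — identical.
Codon 2: AGG Arg / AGA Arg — synonymous.
Codon 3: TTT Phe / CCG Pro — nonsynonymous.
Codon 4: GAC Asp / GAT Asp — synonymous.
Codon 5: CAC His / CAT His — synonymous.
Codon 6: CGT Arg / CGA Arg — synonymous.
Codon 7: TAT Tyr / GTC Val — nonsynonymous.
Synonymous differences: 4.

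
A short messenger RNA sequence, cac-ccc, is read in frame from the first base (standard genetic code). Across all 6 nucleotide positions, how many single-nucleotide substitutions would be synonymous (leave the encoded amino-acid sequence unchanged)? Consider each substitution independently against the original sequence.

Codon 1 (CAC, His): 1 synonymous substitution.
Codon 2 (CCC, Pro): 3 synonymous substitutions.
Total: 1 + 3 = 4.

4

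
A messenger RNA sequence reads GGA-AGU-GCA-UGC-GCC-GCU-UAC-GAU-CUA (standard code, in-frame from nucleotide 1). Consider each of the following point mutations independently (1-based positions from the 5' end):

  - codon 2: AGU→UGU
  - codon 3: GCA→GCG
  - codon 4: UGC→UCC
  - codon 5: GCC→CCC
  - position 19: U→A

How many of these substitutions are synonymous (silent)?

Codon 2: AGU (Ser) → UGU (Cys) — missense.
Codon 3: GCA (Ala) → GCG (Ala) — synonymous.
Codon 4: UGC (Cys) → UCC (Ser) — missense.
Codon 5: GCC (Ala) → CCC (Pro) — missense.
Codon 7: UAC (Tyr) → AAC (Asn) — missense.
Synonymous: 1 of 5.

1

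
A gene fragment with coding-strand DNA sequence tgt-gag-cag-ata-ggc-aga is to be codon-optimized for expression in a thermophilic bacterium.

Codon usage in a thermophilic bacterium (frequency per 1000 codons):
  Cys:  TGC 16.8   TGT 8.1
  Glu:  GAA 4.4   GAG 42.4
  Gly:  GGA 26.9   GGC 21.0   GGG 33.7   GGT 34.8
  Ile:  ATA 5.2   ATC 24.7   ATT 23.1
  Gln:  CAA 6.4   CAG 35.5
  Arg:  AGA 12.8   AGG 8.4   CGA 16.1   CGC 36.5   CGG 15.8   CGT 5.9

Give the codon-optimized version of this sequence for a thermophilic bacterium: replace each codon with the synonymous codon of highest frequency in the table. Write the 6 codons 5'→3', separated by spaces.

TGC GAG CAG ATC GGT CGC

Codon 1 (Cys): best is TGC at 16.8.
Codon 2 (Glu): best is GAG at 42.4.
Codon 3 (Gln): best is CAG at 35.5.
Codon 4 (Ile): best is ATC at 24.7.
Codon 5 (Gly): best is GGT at 34.8.
Codon 6 (Arg): best is CGC at 36.5.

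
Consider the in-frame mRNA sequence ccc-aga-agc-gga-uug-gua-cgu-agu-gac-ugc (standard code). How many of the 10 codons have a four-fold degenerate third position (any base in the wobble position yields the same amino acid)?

4

Codon 1 CCC (Pro): third position 4-fold.
Codon 2 AGA (Arg): third position 2-fold.
Codon 3 AGC (Ser): third position 2-fold.
Codon 4 GGA (Gly): third position 4-fold.
Codon 5 UUG (Leu): third position 2-fold.
Codon 6 GUA (Val): third position 4-fold.
Codon 7 CGU (Arg): third position 4-fold.
Codon 8 AGU (Ser): third position 2-fold.
Codon 9 GAC (Asp): third position 2-fold.
Codon 10 UGC (Cys): third position 2-fold.
Four-fold degenerate third positions: 4.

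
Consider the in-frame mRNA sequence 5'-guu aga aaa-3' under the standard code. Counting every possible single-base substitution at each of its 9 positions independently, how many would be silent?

6

Codon 1 (GUU, Val): 3 synonymous substitutions.
Codon 2 (AGA, Arg): 2 synonymous substitutions.
Codon 3 (AAA, Lys): 1 synonymous substitution.
Total: 3 + 2 + 1 = 6.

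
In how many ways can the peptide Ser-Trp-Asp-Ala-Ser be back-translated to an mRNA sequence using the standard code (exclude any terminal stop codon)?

Ser: 6 codons.
Trp: 1 codon.
Asp: 2 codons.
Ala: 4 codons.
Ser: 6 codons.
6 × 1 × 2 × 4 × 6 = 288.

288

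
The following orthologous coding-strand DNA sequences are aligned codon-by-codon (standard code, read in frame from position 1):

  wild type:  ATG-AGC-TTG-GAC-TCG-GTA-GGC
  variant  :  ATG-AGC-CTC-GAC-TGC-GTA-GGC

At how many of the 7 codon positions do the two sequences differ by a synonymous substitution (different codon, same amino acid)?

Codon 1: ATG Met / ATG Met — identical.
Codon 2: AGC Ser / AGC Ser — identical.
Codon 3: TTG Leu / CTC Leu — synonymous.
Codon 4: GAC Asp / GAC Asp — identical.
Codon 5: TCG Ser / TGC Cys — nonsynonymous.
Codon 6: GTA Val / GTA Val — identical.
Codon 7: GGC Gly / GGC Gly — identical.
Synonymous differences: 1.

1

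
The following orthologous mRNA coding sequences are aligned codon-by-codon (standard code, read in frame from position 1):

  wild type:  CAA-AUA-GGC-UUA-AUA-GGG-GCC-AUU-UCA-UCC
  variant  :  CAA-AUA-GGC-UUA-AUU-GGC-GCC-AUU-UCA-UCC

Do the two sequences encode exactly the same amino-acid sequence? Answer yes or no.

Codon 1: CAA Gln / CAA Gln — identical.
Codon 2: AUA Ile / AUA Ile — identical.
Codon 3: GGC Gly / GGC Gly — identical.
Codon 4: UUA Leu / UUA Leu — identical.
Codon 5: AUA Ile / AUU Ile — synonymous.
Codon 6: GGG Gly / GGC Gly — synonymous.
Codon 7: GCC Ala / GCC Ala — identical.
Codon 8: AUU Ile / AUU Ile — identical.
Codon 9: UCA Ser / UCA Ser — identical.
Codon 10: UCC Ser / UCC Ser — identical.
Nonsynonymous differences: 0 → same protein.

yes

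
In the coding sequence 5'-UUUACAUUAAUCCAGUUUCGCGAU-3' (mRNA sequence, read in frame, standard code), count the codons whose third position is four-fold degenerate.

2

Codon 1 UUU (Phe): third position 2-fold.
Codon 2 ACA (Thr): third position 4-fold.
Codon 3 UUA (Leu): third position 2-fold.
Codon 4 AUC (Ile): third position 3-fold.
Codon 5 CAG (Gln): third position 2-fold.
Codon 6 UUU (Phe): third position 2-fold.
Codon 7 CGC (Arg): third position 4-fold.
Codon 8 GAU (Asp): third position 2-fold.
Four-fold degenerate third positions: 2.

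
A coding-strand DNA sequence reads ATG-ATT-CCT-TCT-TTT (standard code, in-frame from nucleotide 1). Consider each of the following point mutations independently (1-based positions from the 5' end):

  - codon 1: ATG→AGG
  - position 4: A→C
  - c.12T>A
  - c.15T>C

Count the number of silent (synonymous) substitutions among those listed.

2

Codon 1: ATG (Met) → AGG (Arg) — missense.
Codon 2: ATT (Ile) → CTT (Leu) — missense.
Codon 4: TCT (Ser) → TCA (Ser) — synonymous.
Codon 5: TTT (Phe) → TTC (Phe) — synonymous.
Synonymous: 2 of 4.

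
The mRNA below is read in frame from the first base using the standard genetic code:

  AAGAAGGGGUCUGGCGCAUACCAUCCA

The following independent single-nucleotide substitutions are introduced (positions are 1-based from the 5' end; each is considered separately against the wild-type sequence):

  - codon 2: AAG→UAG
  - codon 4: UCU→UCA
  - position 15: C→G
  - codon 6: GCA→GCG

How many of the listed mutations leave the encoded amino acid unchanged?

Codon 2: AAG (Lys) → UAG (Stop) — nonsense.
Codon 4: UCU (Ser) → UCA (Ser) — synonymous.
Codon 5: GGC (Gly) → GGG (Gly) — synonymous.
Codon 6: GCA (Ala) → GCG (Ala) — synonymous.
Synonymous: 3 of 4.

3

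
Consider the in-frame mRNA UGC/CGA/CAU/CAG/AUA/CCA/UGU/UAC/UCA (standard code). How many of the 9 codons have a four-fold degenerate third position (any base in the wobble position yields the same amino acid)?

3

Codon 1 UGC (Cys): third position 2-fold.
Codon 2 CGA (Arg): third position 4-fold.
Codon 3 CAU (His): third position 2-fold.
Codon 4 CAG (Gln): third position 2-fold.
Codon 5 AUA (Ile): third position 3-fold.
Codon 6 CCA (Pro): third position 4-fold.
Codon 7 UGU (Cys): third position 2-fold.
Codon 8 UAC (Tyr): third position 2-fold.
Codon 9 UCA (Ser): third position 4-fold.
Four-fold degenerate third positions: 3.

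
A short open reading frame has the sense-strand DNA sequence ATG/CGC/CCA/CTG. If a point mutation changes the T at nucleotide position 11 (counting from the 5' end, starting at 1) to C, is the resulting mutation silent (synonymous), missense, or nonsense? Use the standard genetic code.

missense

Position 11 falls in codon 4: CTG → Leu.
After the substitution the codon is CCG → Pro.
Leu ≠ Pro, so this is a missense mutation.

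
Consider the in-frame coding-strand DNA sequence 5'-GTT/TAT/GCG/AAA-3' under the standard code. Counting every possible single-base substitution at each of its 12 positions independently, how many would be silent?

8

Codon 1 (GTT, Val): 3 synonymous substitutions.
Codon 2 (TAT, Tyr): 1 synonymous substitution.
Codon 3 (GCG, Ala): 3 synonymous substitutions.
Codon 4 (AAA, Lys): 1 synonymous substitution.
Total: 3 + 1 + 3 + 1 = 8.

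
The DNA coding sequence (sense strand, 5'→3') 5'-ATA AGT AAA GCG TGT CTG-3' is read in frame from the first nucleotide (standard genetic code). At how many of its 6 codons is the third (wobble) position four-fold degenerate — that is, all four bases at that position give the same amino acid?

Codon 1 ATA (Ile): third position 3-fold.
Codon 2 AGT (Ser): third position 2-fold.
Codon 3 AAA (Lys): third position 2-fold.
Codon 4 GCG (Ala): third position 4-fold.
Codon 5 TGT (Cys): third position 2-fold.
Codon 6 CTG (Leu): third position 4-fold.
Four-fold degenerate third positions: 2.

2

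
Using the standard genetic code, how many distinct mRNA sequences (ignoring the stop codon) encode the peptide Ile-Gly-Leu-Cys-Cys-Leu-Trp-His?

3456

Ile: 3 codons.
Gly: 4 codons.
Leu: 6 codons.
Cys: 2 codons.
Cys: 2 codons.
Leu: 6 codons.
Trp: 1 codon.
His: 2 codons.
3 × 4 × 6 × 2 × 2 × 6 × 1 × 2 = 3456.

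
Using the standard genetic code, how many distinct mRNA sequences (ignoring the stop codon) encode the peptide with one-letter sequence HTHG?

His: 2 codons.
Thr: 4 codons.
His: 2 codons.
Gly: 4 codons.
2 × 4 × 2 × 4 = 64.

64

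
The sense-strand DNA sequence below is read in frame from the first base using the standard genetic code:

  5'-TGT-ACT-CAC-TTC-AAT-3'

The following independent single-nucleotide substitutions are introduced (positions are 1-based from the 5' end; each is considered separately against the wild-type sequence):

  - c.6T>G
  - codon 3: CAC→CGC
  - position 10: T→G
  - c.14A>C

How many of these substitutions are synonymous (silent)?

Codon 2: ACT (Thr) → ACG (Thr) — synonymous.
Codon 3: CAC (His) → CGC (Arg) — missense.
Codon 4: TTC (Phe) → GTC (Val) — missense.
Codon 5: AAT (Asn) → ACT (Thr) — missense.
Synonymous: 1 of 4.

1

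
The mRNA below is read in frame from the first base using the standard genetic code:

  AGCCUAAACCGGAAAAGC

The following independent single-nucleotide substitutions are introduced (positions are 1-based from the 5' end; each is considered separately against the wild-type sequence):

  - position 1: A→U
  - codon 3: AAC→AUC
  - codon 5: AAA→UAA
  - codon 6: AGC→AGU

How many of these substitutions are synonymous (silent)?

Codon 1: AGC (Ser) → UGC (Cys) — missense.
Codon 3: AAC (Asn) → AUC (Ile) — missense.
Codon 5: AAA (Lys) → UAA (Stop) — nonsense.
Codon 6: AGC (Ser) → AGU (Ser) — synonymous.
Synonymous: 1 of 4.

1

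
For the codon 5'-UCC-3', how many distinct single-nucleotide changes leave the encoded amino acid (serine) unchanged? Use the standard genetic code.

Position 1: none → 0 synonymous.
Position 2: none → 0 synonymous.
Position 3: UCU, UCA, UCG → 3 synonymous.
Total: 0 + 0 + 3 = 3.

3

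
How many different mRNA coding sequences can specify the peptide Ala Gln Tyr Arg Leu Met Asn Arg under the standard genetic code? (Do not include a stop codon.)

6912

Ala: 4 codons.
Gln: 2 codons.
Tyr: 2 codons.
Arg: 6 codons.
Leu: 6 codons.
Met: 1 codon.
Asn: 2 codons.
Arg: 6 codons.
4 × 2 × 2 × 6 × 6 × 1 × 2 × 6 = 6912.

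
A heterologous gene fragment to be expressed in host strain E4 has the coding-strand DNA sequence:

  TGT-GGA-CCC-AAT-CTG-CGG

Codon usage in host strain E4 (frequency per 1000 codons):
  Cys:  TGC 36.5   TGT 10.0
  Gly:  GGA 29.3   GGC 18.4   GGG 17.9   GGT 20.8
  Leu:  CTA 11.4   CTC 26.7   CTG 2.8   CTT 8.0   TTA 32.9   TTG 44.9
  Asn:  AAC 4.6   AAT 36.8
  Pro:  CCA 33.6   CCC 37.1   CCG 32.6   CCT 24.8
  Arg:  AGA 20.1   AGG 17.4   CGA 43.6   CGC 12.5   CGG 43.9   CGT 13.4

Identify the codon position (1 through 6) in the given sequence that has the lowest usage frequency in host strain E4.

Codon 1 TGT (Cys): 10.0 per 1000.
Codon 2 GGA (Gly): 29.3 per 1000.
Codon 3 CCC (Pro): 37.1 per 1000.
Codon 4 AAT (Asn): 36.8 per 1000.
Codon 5 CTG (Leu): 2.8 per 1000.
Codon 6 CGG (Arg): 43.9 per 1000.
Lowest frequency is 2.8 at codon 5.

5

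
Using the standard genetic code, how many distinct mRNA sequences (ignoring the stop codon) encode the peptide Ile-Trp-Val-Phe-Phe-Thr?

Ile: 3 codons.
Trp: 1 codon.
Val: 4 codons.
Phe: 2 codons.
Phe: 2 codons.
Thr: 4 codons.
3 × 1 × 4 × 2 × 2 × 4 = 192.

192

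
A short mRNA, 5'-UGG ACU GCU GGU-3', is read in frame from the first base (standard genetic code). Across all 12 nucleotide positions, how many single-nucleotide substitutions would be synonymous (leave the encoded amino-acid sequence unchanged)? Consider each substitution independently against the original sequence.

9

Codon 1 (UGG, Trp): 0 synonymous substitutions.
Codon 2 (ACU, Thr): 3 synonymous substitutions.
Codon 3 (GCU, Ala): 3 synonymous substitutions.
Codon 4 (GGU, Gly): 3 synonymous substitutions.
Total: 0 + 3 + 3 + 3 = 9.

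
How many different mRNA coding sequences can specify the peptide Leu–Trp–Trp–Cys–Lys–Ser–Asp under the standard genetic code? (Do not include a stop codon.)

288

Leu: 6 codons.
Trp: 1 codon.
Trp: 1 codon.
Cys: 2 codons.
Lys: 2 codons.
Ser: 6 codons.
Asp: 2 codons.
6 × 1 × 1 × 2 × 2 × 6 × 2 = 288.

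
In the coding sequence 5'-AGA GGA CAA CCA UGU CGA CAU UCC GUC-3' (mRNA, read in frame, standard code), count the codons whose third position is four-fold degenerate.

5

Codon 1 AGA (Arg): third position 2-fold.
Codon 2 GGA (Gly): third position 4-fold.
Codon 3 CAA (Gln): third position 2-fold.
Codon 4 CCA (Pro): third position 4-fold.
Codon 5 UGU (Cys): third position 2-fold.
Codon 6 CGA (Arg): third position 4-fold.
Codon 7 CAU (His): third position 2-fold.
Codon 8 UCC (Ser): third position 4-fold.
Codon 9 GUC (Val): third position 4-fold.
Four-fold degenerate third positions: 5.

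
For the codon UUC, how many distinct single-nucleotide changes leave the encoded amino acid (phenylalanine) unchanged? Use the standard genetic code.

Position 1: none → 0 synonymous.
Position 2: none → 0 synonymous.
Position 3: UUU → 1 synonymous.
Total: 0 + 0 + 1 = 1.

1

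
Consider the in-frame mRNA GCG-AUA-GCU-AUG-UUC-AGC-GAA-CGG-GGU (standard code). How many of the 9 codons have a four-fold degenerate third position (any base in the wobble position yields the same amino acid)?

Codon 1 GCG (Ala): third position 4-fold.
Codon 2 AUA (Ile): third position 3-fold.
Codon 3 GCU (Ala): third position 4-fold.
Codon 4 AUG (Met): third position 1-fold.
Codon 5 UUC (Phe): third position 2-fold.
Codon 6 AGC (Ser): third position 2-fold.
Codon 7 GAA (Glu): third position 2-fold.
Codon 8 CGG (Arg): third position 4-fold.
Codon 9 GGU (Gly): third position 4-fold.
Four-fold degenerate third positions: 4.

4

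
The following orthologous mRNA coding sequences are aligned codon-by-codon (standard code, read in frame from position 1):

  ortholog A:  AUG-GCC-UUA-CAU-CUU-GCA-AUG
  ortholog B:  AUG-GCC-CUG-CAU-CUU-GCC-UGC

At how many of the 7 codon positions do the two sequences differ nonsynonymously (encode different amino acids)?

1

Codon 1: AUG Met / AUG Met — identical.
Codon 2: GCC Ala / GCC Ala — identical.
Codon 3: UUA Leu / CUG Leu — synonymous.
Codon 4: CAU His / CAU His — identical.
Codon 5: CUU Leu / CUU Leu — identical.
Codon 6: GCA Ala / GCC Ala — synonymous.
Codon 7: AUG Met / UGC Cys — nonsynonymous.
Nonsynonymous differences: 1.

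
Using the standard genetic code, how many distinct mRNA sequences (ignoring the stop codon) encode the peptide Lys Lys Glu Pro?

Lys: 2 codons.
Lys: 2 codons.
Glu: 2 codons.
Pro: 4 codons.
2 × 2 × 2 × 4 = 32.

32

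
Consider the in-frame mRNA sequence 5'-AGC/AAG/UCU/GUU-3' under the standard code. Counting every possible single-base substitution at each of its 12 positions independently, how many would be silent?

8

Codon 1 (AGC, Ser): 1 synonymous substitution.
Codon 2 (AAG, Lys): 1 synonymous substitution.
Codon 3 (UCU, Ser): 3 synonymous substitutions.
Codon 4 (GUU, Val): 3 synonymous substitutions.
Total: 1 + 1 + 3 + 3 = 8.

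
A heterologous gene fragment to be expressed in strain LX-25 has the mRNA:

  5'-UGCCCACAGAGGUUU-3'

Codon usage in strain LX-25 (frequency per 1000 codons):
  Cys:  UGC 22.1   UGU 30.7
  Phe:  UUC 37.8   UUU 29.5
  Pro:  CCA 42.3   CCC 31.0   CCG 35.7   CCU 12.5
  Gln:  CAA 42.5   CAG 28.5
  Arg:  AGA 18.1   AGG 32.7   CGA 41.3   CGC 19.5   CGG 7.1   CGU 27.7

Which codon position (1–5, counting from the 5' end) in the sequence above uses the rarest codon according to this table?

1

Codon 1 UGC (Cys): 22.1 per 1000.
Codon 2 CCA (Pro): 42.3 per 1000.
Codon 3 CAG (Gln): 28.5 per 1000.
Codon 4 AGG (Arg): 32.7 per 1000.
Codon 5 UUU (Phe): 29.5 per 1000.
Lowest frequency is 22.1 at codon 1.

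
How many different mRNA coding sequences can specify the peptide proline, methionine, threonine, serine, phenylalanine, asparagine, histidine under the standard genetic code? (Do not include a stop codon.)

768

Pro: 4 codons.
Met: 1 codon.
Thr: 4 codons.
Ser: 6 codons.
Phe: 2 codons.
Asn: 2 codons.
His: 2 codons.
4 × 1 × 4 × 6 × 2 × 2 × 2 = 768.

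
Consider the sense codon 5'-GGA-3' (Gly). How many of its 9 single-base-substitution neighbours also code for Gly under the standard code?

Position 1: none → 0 synonymous.
Position 2: none → 0 synonymous.
Position 3: GGT, GGC, GGG → 3 synonymous.
Total: 0 + 0 + 3 = 3.

3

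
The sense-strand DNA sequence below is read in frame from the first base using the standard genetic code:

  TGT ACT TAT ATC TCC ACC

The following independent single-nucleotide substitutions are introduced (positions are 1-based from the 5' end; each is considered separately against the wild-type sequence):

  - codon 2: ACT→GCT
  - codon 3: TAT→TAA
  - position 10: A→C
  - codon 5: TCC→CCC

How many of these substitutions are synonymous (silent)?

0

Codon 2: ACT (Thr) → GCT (Ala) — missense.
Codon 3: TAT (Tyr) → TAA (Stop) — nonsense.
Codon 4: ATC (Ile) → CTC (Leu) — missense.
Codon 5: TCC (Ser) → CCC (Pro) — missense.
Synonymous: 0 of 4.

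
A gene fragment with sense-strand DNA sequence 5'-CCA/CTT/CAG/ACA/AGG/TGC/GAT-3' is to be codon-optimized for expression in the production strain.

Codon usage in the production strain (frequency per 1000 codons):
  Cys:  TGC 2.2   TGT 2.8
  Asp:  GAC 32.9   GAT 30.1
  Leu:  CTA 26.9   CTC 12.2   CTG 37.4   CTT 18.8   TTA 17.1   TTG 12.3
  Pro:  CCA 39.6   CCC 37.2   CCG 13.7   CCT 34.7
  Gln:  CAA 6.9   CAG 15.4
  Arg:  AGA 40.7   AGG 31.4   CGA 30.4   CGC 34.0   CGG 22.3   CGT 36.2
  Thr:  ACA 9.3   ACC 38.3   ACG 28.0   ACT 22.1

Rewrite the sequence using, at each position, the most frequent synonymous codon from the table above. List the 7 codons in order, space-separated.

CCA CTG CAG ACC AGA TGT GAC

Codon 1 (Pro): best is CCA at 39.6.
Codon 2 (Leu): best is CTG at 37.4.
Codon 3 (Gln): best is CAG at 15.4.
Codon 4 (Thr): best is ACC at 38.3.
Codon 5 (Arg): best is AGA at 40.7.
Codon 6 (Cys): best is TGT at 2.8.
Codon 7 (Asp): best is GAC at 32.9.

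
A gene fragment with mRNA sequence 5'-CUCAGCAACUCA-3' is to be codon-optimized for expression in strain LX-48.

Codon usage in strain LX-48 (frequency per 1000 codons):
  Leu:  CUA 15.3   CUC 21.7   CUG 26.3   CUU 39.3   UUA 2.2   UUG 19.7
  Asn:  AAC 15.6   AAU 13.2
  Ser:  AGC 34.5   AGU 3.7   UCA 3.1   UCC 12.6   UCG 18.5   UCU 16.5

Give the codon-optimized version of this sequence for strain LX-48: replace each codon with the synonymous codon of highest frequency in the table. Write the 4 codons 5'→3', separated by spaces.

Codon 1 (Leu): best is CUU at 39.3.
Codon 2 (Ser): best is AGC at 34.5.
Codon 3 (Asn): best is AAC at 15.6.
Codon 4 (Ser): best is AGC at 34.5.

CUU AGC AAC AGC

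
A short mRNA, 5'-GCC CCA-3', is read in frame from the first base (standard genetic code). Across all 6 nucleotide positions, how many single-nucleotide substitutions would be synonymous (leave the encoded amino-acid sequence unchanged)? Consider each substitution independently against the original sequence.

Codon 1 (GCC, Ala): 3 synonymous substitutions.
Codon 2 (CCA, Pro): 3 synonymous substitutions.
Total: 3 + 3 = 6.

6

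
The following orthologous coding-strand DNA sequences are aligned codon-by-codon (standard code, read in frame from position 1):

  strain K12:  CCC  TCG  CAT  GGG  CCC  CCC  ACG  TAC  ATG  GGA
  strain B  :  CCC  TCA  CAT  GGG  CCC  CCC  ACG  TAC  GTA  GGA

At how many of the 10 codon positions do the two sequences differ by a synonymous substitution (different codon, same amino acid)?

1

Codon 1: CCC Pro / CCC Pro — identical.
Codon 2: TCG Ser / TCA Ser — synonymous.
Codon 3: CAT His / CAT His — identical.
Codon 4: GGG Gly / GGG Gly — identical.
Codon 5: CCC Pro / CCC Pro — identical.
Codon 6: CCC Pro / CCC Pro — identical.
Codon 7: ACG Thr / ACG Thr — identical.
Codon 8: TAC Tyr / TAC Tyr — identical.
Codon 9: ATG Met / GTA Val — nonsynonymous.
Codon 10: GGA Gly / GGA Gly — identical.
Synonymous differences: 1.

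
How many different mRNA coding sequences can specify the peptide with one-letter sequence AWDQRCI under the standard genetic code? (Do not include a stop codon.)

576

Ala: 4 codons.
Trp: 1 codon.
Asp: 2 codons.
Gln: 2 codons.
Arg: 6 codons.
Cys: 2 codons.
Ile: 3 codons.
4 × 1 × 2 × 2 × 6 × 2 × 3 = 576.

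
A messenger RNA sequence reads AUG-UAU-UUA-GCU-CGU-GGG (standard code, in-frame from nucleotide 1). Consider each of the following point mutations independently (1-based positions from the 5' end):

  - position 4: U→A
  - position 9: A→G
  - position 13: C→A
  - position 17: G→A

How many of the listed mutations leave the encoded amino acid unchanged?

Codon 2: UAU (Tyr) → AAU (Asn) — missense.
Codon 3: UUA (Leu) → UUG (Leu) — synonymous.
Codon 5: CGU (Arg) → AGU (Ser) — missense.
Codon 6: GGG (Gly) → GAG (Glu) — missense.
Synonymous: 1 of 4.

1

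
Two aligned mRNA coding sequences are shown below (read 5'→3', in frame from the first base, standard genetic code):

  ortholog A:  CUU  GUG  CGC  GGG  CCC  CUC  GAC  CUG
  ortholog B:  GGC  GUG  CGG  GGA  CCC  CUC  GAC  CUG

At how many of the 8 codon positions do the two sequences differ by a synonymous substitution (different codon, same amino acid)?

2

Codon 1: CUU Leu / GGC Gly — nonsynonymous.
Codon 2: GUG Val / GUG Val — identical.
Codon 3: CGC Arg / CGG Arg — synonymous.
Codon 4: GGG Gly / GGA Gly — synonymous.
Codon 5: CCC Pro / CCC Pro — identical.
Codon 6: CUC Leu / CUC Leu — identical.
Codon 7: GAC Asp / GAC Asp — identical.
Codon 8: CUG Leu / CUG Leu — identical.
Synonymous differences: 2.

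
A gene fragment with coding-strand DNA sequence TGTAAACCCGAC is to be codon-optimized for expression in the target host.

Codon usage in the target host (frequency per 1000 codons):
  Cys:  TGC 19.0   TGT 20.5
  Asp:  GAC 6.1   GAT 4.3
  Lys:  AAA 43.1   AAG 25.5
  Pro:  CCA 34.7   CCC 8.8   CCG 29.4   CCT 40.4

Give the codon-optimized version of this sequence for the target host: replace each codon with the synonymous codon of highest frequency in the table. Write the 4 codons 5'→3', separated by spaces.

Codon 1 (Cys): best is TGT at 20.5.
Codon 2 (Lys): best is AAA at 43.1.
Codon 3 (Pro): best is CCT at 40.4.
Codon 4 (Asp): best is GAC at 6.1.

TGT AAA CCT GAC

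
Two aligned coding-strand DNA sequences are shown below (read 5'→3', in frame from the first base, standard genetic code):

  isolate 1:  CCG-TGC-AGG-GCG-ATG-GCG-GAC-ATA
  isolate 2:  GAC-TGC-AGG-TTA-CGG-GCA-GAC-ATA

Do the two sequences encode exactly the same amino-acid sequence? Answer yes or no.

no

Codon 1: CCG Pro / GAC Asp — nonsynonymous.
Codon 2: TGC Cys / TGC Cys — identical.
Codon 3: AGG Arg / AGG Arg — identical.
Codon 4: GCG Ala / TTA Leu — nonsynonymous.
Codon 5: ATG Met / CGG Arg — nonsynonymous.
Codon 6: GCG Ala / GCA Ala — synonymous.
Codon 7: GAC Asp / GAC Asp — identical.
Codon 8: ATA Ile / ATA Ile — identical.
Nonsynonymous differences: 3 → different protein.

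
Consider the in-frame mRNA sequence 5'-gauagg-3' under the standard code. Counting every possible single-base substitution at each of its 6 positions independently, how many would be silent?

3

Codon 1 (GAU, Asp): 1 synonymous substitution.
Codon 2 (AGG, Arg): 2 synonymous substitutions.
Total: 1 + 2 = 3.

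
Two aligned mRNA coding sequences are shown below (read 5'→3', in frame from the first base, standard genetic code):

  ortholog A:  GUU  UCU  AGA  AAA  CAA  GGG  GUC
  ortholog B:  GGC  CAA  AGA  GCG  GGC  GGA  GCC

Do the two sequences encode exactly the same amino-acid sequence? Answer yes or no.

no

Codon 1: GUU Val / GGC Gly — nonsynonymous.
Codon 2: UCU Ser / CAA Gln — nonsynonymous.
Codon 3: AGA Arg / AGA Arg — identical.
Codon 4: AAA Lys / GCG Ala — nonsynonymous.
Codon 5: CAA Gln / GGC Gly — nonsynonymous.
Codon 6: GGG Gly / GGA Gly — synonymous.
Codon 7: GUC Val / GCC Ala — nonsynonymous.
Nonsynonymous differences: 5 → different protein.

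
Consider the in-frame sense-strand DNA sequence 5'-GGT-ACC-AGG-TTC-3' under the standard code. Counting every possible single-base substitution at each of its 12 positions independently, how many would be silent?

9

Codon 1 (GGT, Gly): 3 synonymous substitutions.
Codon 2 (ACC, Thr): 3 synonymous substitutions.
Codon 3 (AGG, Arg): 2 synonymous substitutions.
Codon 4 (TTC, Phe): 1 synonymous substitution.
Total: 3 + 3 + 2 + 1 = 9.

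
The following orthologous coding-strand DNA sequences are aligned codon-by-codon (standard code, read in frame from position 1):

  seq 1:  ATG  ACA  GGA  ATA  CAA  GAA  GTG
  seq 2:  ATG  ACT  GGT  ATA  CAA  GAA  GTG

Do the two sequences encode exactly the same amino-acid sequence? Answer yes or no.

yes

Codon 1: ATG Met / ATG Met — identical.
Codon 2: ACA Thr / ACT Thr — synonymous.
Codon 3: GGA Gly / GGT Gly — synonymous.
Codon 4: ATA Ile / ATA Ile — identical.
Codon 5: CAA Gln / CAA Gln — identical.
Codon 6: GAA Glu / GAA Glu — identical.
Codon 7: GTG Val / GTG Val — identical.
Nonsynonymous differences: 0 → same protein.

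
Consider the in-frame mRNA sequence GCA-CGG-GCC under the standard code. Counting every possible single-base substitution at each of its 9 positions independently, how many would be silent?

Codon 1 (GCA, Ala): 3 synonymous substitutions.
Codon 2 (CGG, Arg): 4 synonymous substitutions.
Codon 3 (GCC, Ala): 3 synonymous substitutions.
Total: 3 + 4 + 3 = 10.

10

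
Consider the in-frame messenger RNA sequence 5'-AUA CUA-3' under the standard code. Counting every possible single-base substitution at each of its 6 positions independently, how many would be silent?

6

Codon 1 (AUA, Ile): 2 synonymous substitutions.
Codon 2 (CUA, Leu): 4 synonymous substitutions.
Total: 2 + 4 = 6.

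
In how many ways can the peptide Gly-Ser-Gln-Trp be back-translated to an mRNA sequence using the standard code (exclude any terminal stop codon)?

Gly: 4 codons.
Ser: 6 codons.
Gln: 2 codons.
Trp: 1 codon.
4 × 6 × 2 × 1 = 48.

48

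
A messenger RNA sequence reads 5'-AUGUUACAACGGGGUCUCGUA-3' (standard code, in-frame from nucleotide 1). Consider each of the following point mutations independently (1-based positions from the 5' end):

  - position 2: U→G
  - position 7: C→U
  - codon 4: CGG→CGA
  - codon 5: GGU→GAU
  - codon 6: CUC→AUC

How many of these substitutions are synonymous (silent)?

1

Codon 1: AUG (Met) → AGG (Arg) — missense.
Codon 3: CAA (Gln) → UAA (Stop) — nonsense.
Codon 4: CGG (Arg) → CGA (Arg) — synonymous.
Codon 5: GGU (Gly) → GAU (Asp) — missense.
Codon 6: CUC (Leu) → AUC (Ile) — missense.
Synonymous: 1 of 5.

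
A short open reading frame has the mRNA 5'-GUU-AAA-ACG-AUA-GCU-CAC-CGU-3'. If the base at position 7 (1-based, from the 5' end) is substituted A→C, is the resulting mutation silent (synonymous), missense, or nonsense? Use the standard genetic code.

missense

Position 7 falls in codon 3: ACG → Thr.
After the substitution the codon is CCG → Pro.
Thr ≠ Pro, so this is a missense mutation.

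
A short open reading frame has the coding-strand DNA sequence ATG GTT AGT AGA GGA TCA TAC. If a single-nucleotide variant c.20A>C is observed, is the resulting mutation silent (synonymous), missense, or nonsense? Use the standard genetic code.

Position 20 falls in codon 7: TAC → Tyr.
After the substitution the codon is TCC → Ser.
Tyr ≠ Ser, so this is a missense mutation.

missense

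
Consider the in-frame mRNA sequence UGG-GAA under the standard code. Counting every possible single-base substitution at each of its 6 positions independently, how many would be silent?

1

Codon 1 (UGG, Trp): 0 synonymous substitutions.
Codon 2 (GAA, Glu): 1 synonymous substitution.
Total: 0 + 1 = 1.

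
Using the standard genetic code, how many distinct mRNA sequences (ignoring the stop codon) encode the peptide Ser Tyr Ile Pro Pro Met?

Ser: 6 codons.
Tyr: 2 codons.
Ile: 3 codons.
Pro: 4 codons.
Pro: 4 codons.
Met: 1 codon.
6 × 2 × 3 × 4 × 4 × 1 = 576.

576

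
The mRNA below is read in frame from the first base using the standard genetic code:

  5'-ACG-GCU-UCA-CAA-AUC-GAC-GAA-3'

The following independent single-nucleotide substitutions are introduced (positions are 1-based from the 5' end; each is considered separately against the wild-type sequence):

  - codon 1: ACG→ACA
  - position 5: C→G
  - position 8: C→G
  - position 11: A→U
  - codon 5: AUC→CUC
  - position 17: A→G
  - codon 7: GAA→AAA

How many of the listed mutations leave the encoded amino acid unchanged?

1

Codon 1: ACG (Thr) → ACA (Thr) — synonymous.
Codon 2: GCU (Ala) → GGU (Gly) — missense.
Codon 3: UCA (Ser) → UGA (Stop) — nonsense.
Codon 4: CAA (Gln) → CUA (Leu) — missense.
Codon 5: AUC (Ile) → CUC (Leu) — missense.
Codon 6: GAC (Asp) → GGC (Gly) — missense.
Codon 7: GAA (Glu) → AAA (Lys) — missense.
Synonymous: 1 of 7.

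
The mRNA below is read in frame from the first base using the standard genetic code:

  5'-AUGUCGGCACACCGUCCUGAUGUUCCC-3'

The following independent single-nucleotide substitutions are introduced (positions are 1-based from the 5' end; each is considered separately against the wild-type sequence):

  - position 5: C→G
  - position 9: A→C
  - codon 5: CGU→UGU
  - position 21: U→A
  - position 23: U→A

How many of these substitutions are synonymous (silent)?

Codon 2: UCG (Ser) → UGG (Trp) — missense.
Codon 3: GCA (Ala) → GCC (Ala) — synonymous.
Codon 5: CGU (Arg) → UGU (Cys) — missense.
Codon 7: GAU (Asp) → GAA (Glu) — missense.
Codon 8: GUU (Val) → GAU (Asp) — missense.
Synonymous: 1 of 5.

1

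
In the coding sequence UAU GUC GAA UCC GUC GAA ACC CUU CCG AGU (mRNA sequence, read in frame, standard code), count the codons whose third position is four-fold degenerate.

Codon 1 UAU (Tyr): third position 2-fold.
Codon 2 GUC (Val): third position 4-fold.
Codon 3 GAA (Glu): third position 2-fold.
Codon 4 UCC (Ser): third position 4-fold.
Codon 5 GUC (Val): third position 4-fold.
Codon 6 GAA (Glu): third position 2-fold.
Codon 7 ACC (Thr): third position 4-fold.
Codon 8 CUU (Leu): third position 4-fold.
Codon 9 CCG (Pro): third position 4-fold.
Codon 10 AGU (Ser): third position 2-fold.
Four-fold degenerate third positions: 6.

6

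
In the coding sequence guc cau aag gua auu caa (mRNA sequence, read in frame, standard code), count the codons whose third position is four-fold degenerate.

2

Codon 1 GUC (Val): third position 4-fold.
Codon 2 CAU (His): third position 2-fold.
Codon 3 AAG (Lys): third position 2-fold.
Codon 4 GUA (Val): third position 4-fold.
Codon 5 AUU (Ile): third position 3-fold.
Codon 6 CAA (Gln): third position 2-fold.
Four-fold degenerate third positions: 2.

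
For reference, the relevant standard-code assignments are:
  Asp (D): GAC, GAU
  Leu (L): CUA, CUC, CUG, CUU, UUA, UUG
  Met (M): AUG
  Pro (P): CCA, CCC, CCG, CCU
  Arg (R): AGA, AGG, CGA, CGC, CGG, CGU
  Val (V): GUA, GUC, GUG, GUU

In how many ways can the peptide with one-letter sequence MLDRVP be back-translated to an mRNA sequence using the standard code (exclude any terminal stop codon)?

1152

Met: 1 codon.
Leu: 6 codons.
Asp: 2 codons.
Arg: 6 codons.
Val: 4 codons.
Pro: 4 codons.
1 × 6 × 2 × 6 × 4 × 4 = 1152.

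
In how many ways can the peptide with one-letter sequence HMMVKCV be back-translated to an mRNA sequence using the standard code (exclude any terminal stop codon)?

128

His: 2 codons.
Met: 1 codon.
Met: 1 codon.
Val: 4 codons.
Lys: 2 codons.
Cys: 2 codons.
Val: 4 codons.
2 × 1 × 1 × 4 × 2 × 2 × 4 = 128.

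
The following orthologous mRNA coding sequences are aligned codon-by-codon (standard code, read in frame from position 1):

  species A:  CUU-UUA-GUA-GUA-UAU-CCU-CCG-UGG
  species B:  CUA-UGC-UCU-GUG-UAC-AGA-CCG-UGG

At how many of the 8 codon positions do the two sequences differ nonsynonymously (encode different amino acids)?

Codon 1: CUU Leu / CUA Leu — synonymous.
Codon 2: UUA Leu / UGC Cys — nonsynonymous.
Codon 3: GUA Val / UCU Ser — nonsynonymous.
Codon 4: GUA Val / GUG Val — synonymous.
Codon 5: UAU Tyr / UAC Tyr — synonymous.
Codon 6: CCU Pro / AGA Arg — nonsynonymous.
Codon 7: CCG Pro / CCG Pro — identical.
Codon 8: UGG Trp / UGG Trp — identical.
Nonsynonymous differences: 3.

3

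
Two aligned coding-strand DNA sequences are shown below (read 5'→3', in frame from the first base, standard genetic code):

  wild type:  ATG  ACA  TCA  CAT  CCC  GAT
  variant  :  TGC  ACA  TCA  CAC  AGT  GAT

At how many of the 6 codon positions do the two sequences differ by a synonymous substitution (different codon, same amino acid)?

Codon 1: ATG Met / TGC Cys — nonsynonymous.
Codon 2: ACA Thr / ACA Thr — identical.
Codon 3: TCA Ser / TCA Ser — identical.
Codon 4: CAT His / CAC His — synonymous.
Codon 5: CCC Pro / AGT Ser — nonsynonymous.
Codon 6: GAT Asp / GAT Asp — identical.
Synonymous differences: 1.

1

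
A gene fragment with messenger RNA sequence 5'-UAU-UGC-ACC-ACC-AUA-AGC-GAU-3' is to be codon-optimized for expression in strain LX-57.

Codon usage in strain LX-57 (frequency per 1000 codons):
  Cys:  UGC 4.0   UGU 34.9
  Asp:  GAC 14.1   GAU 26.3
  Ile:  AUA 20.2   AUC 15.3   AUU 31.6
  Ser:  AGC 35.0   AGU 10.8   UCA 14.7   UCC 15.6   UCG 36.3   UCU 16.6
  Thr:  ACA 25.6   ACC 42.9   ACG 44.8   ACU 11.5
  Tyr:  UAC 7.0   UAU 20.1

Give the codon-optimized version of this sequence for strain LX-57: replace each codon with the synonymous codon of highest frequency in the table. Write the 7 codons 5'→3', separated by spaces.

Codon 1 (Tyr): best is UAU at 20.1.
Codon 2 (Cys): best is UGU at 34.9.
Codon 3 (Thr): best is ACG at 44.8.
Codon 4 (Thr): best is ACG at 44.8.
Codon 5 (Ile): best is AUU at 31.6.
Codon 6 (Ser): best is UCG at 36.3.
Codon 7 (Asp): best is GAU at 26.3.

UAU UGU ACG ACG AUU UCG GAU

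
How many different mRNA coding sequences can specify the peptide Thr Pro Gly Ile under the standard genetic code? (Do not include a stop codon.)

192

Thr: 4 codons.
Pro: 4 codons.
Gly: 4 codons.
Ile: 3 codons.
4 × 4 × 4 × 3 = 192.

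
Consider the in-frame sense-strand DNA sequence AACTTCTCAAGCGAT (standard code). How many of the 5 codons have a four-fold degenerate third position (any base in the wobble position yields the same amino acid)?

Codon 1 AAC (Asn): third position 2-fold.
Codon 2 TTC (Phe): third position 2-fold.
Codon 3 TCA (Ser): third position 4-fold.
Codon 4 AGC (Ser): third position 2-fold.
Codon 5 GAT (Asp): third position 2-fold.
Four-fold degenerate third positions: 1.

1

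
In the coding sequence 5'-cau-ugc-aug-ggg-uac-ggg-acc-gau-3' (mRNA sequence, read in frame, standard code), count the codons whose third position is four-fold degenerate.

Codon 1 CAU (His): third position 2-fold.
Codon 2 UGC (Cys): third position 2-fold.
Codon 3 AUG (Met): third position 1-fold.
Codon 4 GGG (Gly): third position 4-fold.
Codon 5 UAC (Tyr): third position 2-fold.
Codon 6 GGG (Gly): third position 4-fold.
Codon 7 ACC (Thr): third position 4-fold.
Codon 8 GAU (Asp): third position 2-fold.
Four-fold degenerate third positions: 3.

3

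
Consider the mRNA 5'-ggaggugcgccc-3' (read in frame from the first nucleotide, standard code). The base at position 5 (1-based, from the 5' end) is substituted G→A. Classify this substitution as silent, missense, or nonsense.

Position 5 falls in codon 2: GGU → Gly.
After the substitution the codon is GAU → Asp.
Gly ≠ Asp, so this is a missense mutation.

missense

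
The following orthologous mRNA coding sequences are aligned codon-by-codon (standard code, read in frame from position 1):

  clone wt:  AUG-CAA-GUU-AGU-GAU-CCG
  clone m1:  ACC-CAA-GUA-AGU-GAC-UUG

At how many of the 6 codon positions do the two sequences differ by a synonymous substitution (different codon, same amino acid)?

Codon 1: AUG Met / ACC Thr — nonsynonymous.
Codon 2: CAA Gln / CAA Gln — identical.
Codon 3: GUU Val / GUA Val — synonymous.
Codon 4: AGU Ser / AGU Ser — identical.
Codon 5: GAU Asp / GAC Asp — synonymous.
Codon 6: CCG Pro / UUG Leu — nonsynonymous.
Synonymous differences: 2.

2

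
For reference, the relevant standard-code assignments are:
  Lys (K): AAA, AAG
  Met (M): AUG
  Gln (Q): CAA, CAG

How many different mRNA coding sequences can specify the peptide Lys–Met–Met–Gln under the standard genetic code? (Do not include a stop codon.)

Lys: 2 codons.
Met: 1 codon.
Met: 1 codon.
Gln: 2 codons.
2 × 1 × 1 × 2 = 4.

4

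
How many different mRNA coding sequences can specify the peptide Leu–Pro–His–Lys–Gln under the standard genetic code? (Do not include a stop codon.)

192

Leu: 6 codons.
Pro: 4 codons.
His: 2 codons.
Lys: 2 codons.
Gln: 2 codons.
6 × 4 × 2 × 2 × 2 = 192.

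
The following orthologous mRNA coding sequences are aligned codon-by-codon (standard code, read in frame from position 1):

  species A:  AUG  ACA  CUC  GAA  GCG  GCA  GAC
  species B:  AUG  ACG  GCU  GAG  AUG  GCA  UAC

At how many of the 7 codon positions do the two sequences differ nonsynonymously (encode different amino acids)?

3

Codon 1: AUG Met / AUG Met — identical.
Codon 2: ACA Thr / ACG Thr — synonymous.
Codon 3: CUC Leu / GCU Ala — nonsynonymous.
Codon 4: GAA Glu / GAG Glu — synonymous.
Codon 5: GCG Ala / AUG Met — nonsynonymous.
Codon 6: GCA Ala / GCA Ala — identical.
Codon 7: GAC Asp / UAC Tyr — nonsynonymous.
Nonsynonymous differences: 3.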